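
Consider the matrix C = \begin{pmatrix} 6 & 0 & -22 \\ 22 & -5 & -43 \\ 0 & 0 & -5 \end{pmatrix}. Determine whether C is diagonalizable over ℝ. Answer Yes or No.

Characteristic polynomial: p(t) = t^3 + 4t^2 - 35t - 150 = (t - 6)(t + 5)^2.
t = -5 has algebraic multiplicity 2; rank(C + 5I) = 2, so geometric multiplicity = 1.
Geometric multiplicity < algebraic multiplicity, so C is not diagonalizable.

No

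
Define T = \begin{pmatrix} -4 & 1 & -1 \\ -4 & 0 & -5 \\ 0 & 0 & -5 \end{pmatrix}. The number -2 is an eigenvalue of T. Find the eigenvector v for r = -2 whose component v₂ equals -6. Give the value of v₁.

-3

T + 2I = [[-2, 1, -1], [-4, 2, -5], [0, 0, -3]].
Solving (T + 2I)v = 0 gives the eigenspace spanned by (-3, -6, 0).
With v₂ = -6, v = (-3, -6, 0), so v₁ = -3.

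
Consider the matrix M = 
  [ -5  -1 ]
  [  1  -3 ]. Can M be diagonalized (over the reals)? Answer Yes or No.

Characteristic polynomial: p(λ) = λ^2 + 8λ + 16 = (λ + 4)^2.
λ = -4 has algebraic multiplicity 2; rank(M + 4I) = 1, so geometric multiplicity = 1.
Geometric multiplicity < algebraic multiplicity, so M is not diagonalizable.

No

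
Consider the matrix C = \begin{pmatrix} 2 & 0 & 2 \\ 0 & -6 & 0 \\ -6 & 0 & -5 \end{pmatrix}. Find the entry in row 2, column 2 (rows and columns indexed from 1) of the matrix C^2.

36

Characteristic polynomial: μ^3 + 9μ^2 + 20μ + 12 = (μ + 1)(μ + 2)(μ + 6), so the eigenvalues are -6, -2, -1.
μ=-1: eigenvector (2, 0, -3).
μ=-6: eigenvector (0, 1, 0).
μ=-2: eigenvector (1, 0, -2).
P = [[2, 0, 1], [0, 1, 0], [-3, 0, -2]], D = diag(-1, -6, -2), P⁻¹ = [[2, 0, 1], [0, 1, 0], [-3, 0, -2]].
C² = P·diag(1, 36, 4)·P⁻¹ = [[-8, 0, -6], [0, 36, 0], [18, 0, 13]].
The requested entry is 36.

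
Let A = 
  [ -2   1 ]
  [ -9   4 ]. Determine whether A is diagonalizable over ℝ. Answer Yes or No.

No

Characteristic polynomial: p(λ) = λ^2 - 2λ + 1 = (λ - 1)^2.
λ = 1 has algebraic multiplicity 2; rank(A − 1I) = 1, so geometric multiplicity = 1.
Geometric multiplicity < algebraic multiplicity, so A is not diagonalizable.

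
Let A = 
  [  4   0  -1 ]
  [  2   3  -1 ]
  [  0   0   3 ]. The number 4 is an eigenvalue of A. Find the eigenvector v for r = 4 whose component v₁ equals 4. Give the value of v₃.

A − 4I = [[0, 0, -1], [2, -1, -1], [0, 0, -1]].
Solving (A − 4I)v = 0 gives the eigenspace spanned by (4, 8, 0).
With v₁ = 4, v = (4, 8, 0), so v₃ = 0.

0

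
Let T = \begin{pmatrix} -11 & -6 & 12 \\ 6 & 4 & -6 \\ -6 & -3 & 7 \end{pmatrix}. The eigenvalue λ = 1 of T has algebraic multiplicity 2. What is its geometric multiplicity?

T − 1I = [[-12, -6, 12], [6, 3, -6], [-6, -3, 6]].
This matrix has rank 1, so its null space has dimension 3 − 1 = 2.

2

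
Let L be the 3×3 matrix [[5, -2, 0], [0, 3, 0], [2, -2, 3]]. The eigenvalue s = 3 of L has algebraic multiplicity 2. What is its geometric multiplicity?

L − 3I = [[2, -2, 0], [0, 0, 0], [2, -2, 0]].
This matrix has rank 1, so its null space has dimension 3 − 1 = 2.

2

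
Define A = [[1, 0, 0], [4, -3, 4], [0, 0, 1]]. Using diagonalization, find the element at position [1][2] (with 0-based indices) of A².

Characteristic polynomial: μ^3 + μ^2 - 5μ + 3 = (μ - 1)^2(μ + 3), so the eigenvalues are -3, 1, 1.
μ=1: eigenvector (1, 1, 0).
μ=1: eigenvector (-1, 0, 1).
μ=-3: eigenvector (0, 1, 0).
P = [[1, -1, 0], [1, 0, 1], [0, 1, 0]], D = diag(1, 1, -3), P⁻¹ = [[1, 0, 1], [0, 0, 1], [-1, 1, -1]].
A² = P·diag(1, 1, 9)·P⁻¹ = [[1, 0, 0], [-8, 9, -8], [0, 0, 1]].
The requested entry is -8.

-8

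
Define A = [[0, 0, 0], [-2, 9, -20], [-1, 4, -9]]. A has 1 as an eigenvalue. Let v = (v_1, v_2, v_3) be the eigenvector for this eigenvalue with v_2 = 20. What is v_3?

8

A − 1I = [[-1, 0, 0], [-2, 8, -20], [-1, 4, -10]].
Solving (A − 1I)v = 0 gives the eigenspace spanned by (0, 20, 8).
With v_2 = 20, v = (0, 20, 8), so v_3 = 8.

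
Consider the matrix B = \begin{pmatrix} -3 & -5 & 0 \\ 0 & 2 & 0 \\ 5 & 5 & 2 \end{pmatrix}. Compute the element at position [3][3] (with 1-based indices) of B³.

Characteristic polynomial: r^3 - r^2 - 8r + 12 = (r - 2)^2(r + 3), so the eigenvalues are -3, 2, 2.
r=-3: eigenvector (1, 0, -1).
r=2: eigenvector (4, -4, 1).
r=2: eigenvector (-1, 1, 0).
P = [[1, 4, -1], [0, -4, 1], [-1, 1, 0]], D = diag(-3, 2, 2), P⁻¹ = [[1, 1, 0], [1, 1, 1], [4, 5, 4]].
B³ = P·diag(-27, 8, 8)·P⁻¹ = [[-27, -35, 0], [0, 8, 0], [35, 35, 8]].
The requested entry is 8.

8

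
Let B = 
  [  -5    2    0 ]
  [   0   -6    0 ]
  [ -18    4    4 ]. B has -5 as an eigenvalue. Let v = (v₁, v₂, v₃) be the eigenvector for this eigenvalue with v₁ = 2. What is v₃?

B + 5I = [[0, 2, 0], [0, -1, 0], [-18, 4, 9]].
Solving (B + 5I)v = 0 gives the eigenspace spanned by (2, 0, 4).
With v₁ = 2, v = (2, 0, 4), so v₃ = 4.

4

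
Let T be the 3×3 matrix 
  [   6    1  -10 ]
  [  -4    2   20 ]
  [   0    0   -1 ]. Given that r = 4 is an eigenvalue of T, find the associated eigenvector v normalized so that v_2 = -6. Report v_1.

3

T − 4I = [[2, 1, -10], [-4, -2, 20], [0, 0, -5]].
Solving (T − 4I)v = 0 gives the eigenspace spanned by (3, -6, 0).
With v_2 = -6, v = (3, -6, 0), so v_1 = 3.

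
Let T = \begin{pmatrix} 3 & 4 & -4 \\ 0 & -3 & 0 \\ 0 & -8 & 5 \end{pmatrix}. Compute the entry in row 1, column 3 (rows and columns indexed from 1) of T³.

-196

Characteristic polynomial: μ^3 - 5μ^2 - 9μ + 45 = (μ - 5)(μ - 3)(μ + 3), so the eigenvalues are -3, 3, 5.
μ=-3: eigenvector (0, 1, 1).
μ=5: eigenvector (2, 0, -1).
μ=3: eigenvector (1, 0, 0).
P = [[0, 2, 1], [1, 0, 0], [1, -1, 0]], D = diag(-3, 5, 3), P⁻¹ = [[0, 1, 0], [0, 1, -1], [1, -2, 2]].
T³ = P·diag(-27, 125, 27)·P⁻¹ = [[27, 196, -196], [0, -27, 0], [0, -152, 125]].
The requested entry is -196.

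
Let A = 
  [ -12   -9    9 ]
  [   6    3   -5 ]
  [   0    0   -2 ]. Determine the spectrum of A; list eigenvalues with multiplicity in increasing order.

Characteristic polynomial: p(t) = t^3 + 11t^2 + 36t + 36 = (t + 2)(t + 3)(t + 6).
Roots (with multiplicity): -6, -3, -2.

-6, -3, -2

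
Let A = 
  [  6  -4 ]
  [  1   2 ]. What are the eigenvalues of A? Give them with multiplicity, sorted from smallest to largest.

Characteristic polynomial: p(r) = r^2 - 8r + 16 = (r - 4)^2.
Roots (with multiplicity): 4, 4.

4, 4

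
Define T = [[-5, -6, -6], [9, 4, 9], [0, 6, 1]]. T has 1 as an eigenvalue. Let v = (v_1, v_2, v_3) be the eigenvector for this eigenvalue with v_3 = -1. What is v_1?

1

T − 1I = [[-6, -6, -6], [9, 3, 9], [0, 6, 0]].
Solving (T − 1I)v = 0 gives the eigenspace spanned by (1, 0, -1).
With v_3 = -1, v = (1, 0, -1), so v_1 = 1.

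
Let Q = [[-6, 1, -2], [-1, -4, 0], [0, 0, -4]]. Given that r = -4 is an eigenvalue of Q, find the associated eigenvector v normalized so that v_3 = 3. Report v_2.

Q + 4I = [[-2, 1, -2], [-1, 0, 0], [0, 0, 0]].
Solving (Q + 4I)v = 0 gives the eigenspace spanned by (0, 6, 3).
With v_3 = 3, v = (0, 6, 3), so v_2 = 6.

6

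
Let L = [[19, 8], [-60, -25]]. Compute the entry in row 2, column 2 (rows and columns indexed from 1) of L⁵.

-18745

Characteristic polynomial: λ^2 + 6λ + 5 = (λ + 1)(λ + 5), so the eigenvalues are -5, -1.
λ=-1: eigenvector (-2, 5).
λ=-5: eigenvector (-1, 3).
P = [[-2, -1], [5, 3]], D = diag(-1, -5), P⁻¹ = [[-3, -1], [5, 2]].
L⁵ = P·diag(-1, -3125)·P⁻¹ = [[15619, 6248], [-46860, -18745]].
The requested entry is -18745.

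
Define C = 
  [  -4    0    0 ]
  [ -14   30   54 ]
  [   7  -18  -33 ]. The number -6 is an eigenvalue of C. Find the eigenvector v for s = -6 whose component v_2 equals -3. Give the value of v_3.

2

C + 6I = [[2, 0, 0], [-14, 36, 54], [7, -18, -27]].
Solving (C + 6I)v = 0 gives the eigenspace spanned by (0, -3, 2).
With v_2 = -3, v = (0, -3, 2), so v_3 = 2.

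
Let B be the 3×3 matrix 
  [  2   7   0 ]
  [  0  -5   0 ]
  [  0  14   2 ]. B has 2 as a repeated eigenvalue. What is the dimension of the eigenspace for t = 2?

B − 2I = [[0, 7, 0], [0, -7, 0], [0, 14, 0]].
This matrix has rank 1, so its null space has dimension 3 − 1 = 2.

2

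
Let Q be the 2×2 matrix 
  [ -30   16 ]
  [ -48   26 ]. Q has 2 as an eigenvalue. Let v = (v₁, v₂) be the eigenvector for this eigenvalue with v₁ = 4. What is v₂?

Q − 2I = [[-32, 16], [-48, 24]].
Solving (Q − 2I)v = 0 gives the eigenspace spanned by (4, 8).
With v₁ = 4, v = (4, 8), so v₂ = 8.

8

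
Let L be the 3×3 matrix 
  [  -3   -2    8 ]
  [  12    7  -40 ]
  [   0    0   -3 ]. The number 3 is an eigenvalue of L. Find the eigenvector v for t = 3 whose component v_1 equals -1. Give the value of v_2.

L − 3I = [[-6, -2, 8], [12, 4, -40], [0, 0, -6]].
Solving (L − 3I)v = 0 gives the eigenspace spanned by (-1, 3, 0).
With v_1 = -1, v = (-1, 3, 0), so v_2 = 3.

3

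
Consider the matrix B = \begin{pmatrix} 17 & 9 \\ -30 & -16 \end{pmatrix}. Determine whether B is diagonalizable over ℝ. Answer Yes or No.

Characteristic polynomial: p(t) = t^2 - t - 2 = (t - 2)(t + 1).
All 2 eigenvalues are distinct, so B is diagonalizable.

Yes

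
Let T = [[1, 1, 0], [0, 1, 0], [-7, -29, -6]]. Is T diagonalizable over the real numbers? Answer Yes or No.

Characteristic polynomial: p(μ) = μ^3 + 4μ^2 - 11μ + 6 = (μ - 1)^2(μ + 6).
μ = 1 has algebraic multiplicity 2; rank(T − 1I) = 2, so geometric multiplicity = 1.
Geometric multiplicity < algebraic multiplicity, so T is not diagonalizable.

No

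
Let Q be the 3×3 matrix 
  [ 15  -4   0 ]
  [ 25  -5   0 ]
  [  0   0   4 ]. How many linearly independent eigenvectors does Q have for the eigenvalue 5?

Q − 5I = [[10, -4, 0], [25, -10, 0], [0, 0, -1]].
This matrix has rank 2, so its null space has dimension 3 − 2 = 1.

1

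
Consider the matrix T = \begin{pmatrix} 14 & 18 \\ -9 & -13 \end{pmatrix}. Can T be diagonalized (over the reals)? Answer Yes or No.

Yes

Characteristic polynomial: p(μ) = μ^2 - μ - 20 = (μ - 5)(μ + 4).
All 2 eigenvalues are distinct, so T is diagonalizable.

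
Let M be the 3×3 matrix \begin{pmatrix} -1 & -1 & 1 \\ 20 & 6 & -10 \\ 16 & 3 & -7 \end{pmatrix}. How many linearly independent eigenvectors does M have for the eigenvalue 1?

M − 1I = [[-2, -1, 1], [20, 5, -10], [16, 3, -8]].
This matrix has rank 2, so its null space has dimension 3 − 2 = 1.

1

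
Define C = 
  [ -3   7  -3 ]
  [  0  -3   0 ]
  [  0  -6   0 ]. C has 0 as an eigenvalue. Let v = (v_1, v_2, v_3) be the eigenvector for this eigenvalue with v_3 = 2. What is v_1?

C = [[-3, 7, -3], [0, -3, 0], [0, -6, 0]].
Solving (C)v = 0 gives the eigenspace spanned by (-2, 0, 2).
With v_3 = 2, v = (-2, 0, 2), so v_1 = -2.

-2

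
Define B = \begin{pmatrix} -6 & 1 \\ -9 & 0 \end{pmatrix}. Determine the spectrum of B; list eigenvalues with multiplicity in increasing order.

Characteristic polynomial: p(r) = r^2 + 6r + 9 = (r + 3)^2.
Roots (with multiplicity): -3, -3.

-3, -3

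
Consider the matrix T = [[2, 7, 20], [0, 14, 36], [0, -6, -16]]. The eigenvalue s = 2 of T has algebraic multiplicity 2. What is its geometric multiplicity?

T − 2I = [[0, 7, 20], [0, 12, 36], [0, -6, -18]].
This matrix has rank 2, so its null space has dimension 3 − 2 = 1.

1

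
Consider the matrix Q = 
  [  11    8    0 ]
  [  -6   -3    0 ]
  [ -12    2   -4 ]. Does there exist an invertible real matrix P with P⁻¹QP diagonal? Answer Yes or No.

Characteristic polynomial: p(t) = t^3 - 4t^2 - 17t + 60 = (t - 5)(t - 3)(t + 4).
All 3 eigenvalues are distinct, so Q is diagonalizable.

Yes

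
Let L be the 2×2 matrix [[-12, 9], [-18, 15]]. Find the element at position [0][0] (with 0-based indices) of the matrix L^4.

-1134

Characteristic polynomial: μ^2 - 3μ - 18 = (μ - 6)(μ + 3), so the eigenvalues are -3, 6.
μ=-3: eigenvector (-1, -1).
μ=6: eigenvector (1, 2).
P = [[-1, 1], [-1, 2]], D = diag(-3, 6), P⁻¹ = [[-2, 1], [-1, 1]].
L⁴ = P·diag(81, 1296)·P⁻¹ = [[-1134, 1215], [-2430, 2511]].
The requested entry is -1134.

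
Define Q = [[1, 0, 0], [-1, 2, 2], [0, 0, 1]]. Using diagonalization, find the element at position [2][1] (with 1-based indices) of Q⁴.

-15

Characteristic polynomial: t^3 - 4t^2 + 5t - 2 = (t - 2)(t - 1)^2, so the eigenvalues are 1, 1, 2.
t=1: eigenvector (1, 5, -2).
t=2: eigenvector (0, 1, 0).
t=1: eigenvector (0, -2, 1).
P = [[1, 0, 0], [5, 1, -2], [-2, 0, 1]], D = diag(1, 2, 1), P⁻¹ = [[1, 0, 0], [-1, 1, 2], [2, 0, 1]].
Q⁴ = P·diag(1, 16, 1)·P⁻¹ = [[1, 0, 0], [-15, 16, 30], [0, 0, 1]].
The requested entry is -15.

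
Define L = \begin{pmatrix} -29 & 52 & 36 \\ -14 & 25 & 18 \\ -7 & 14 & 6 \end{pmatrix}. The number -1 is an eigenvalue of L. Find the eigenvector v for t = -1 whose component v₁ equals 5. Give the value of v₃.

L + 1I = [[-28, 52, 36], [-14, 26, 18], [-7, 14, 7]].
Solving (L + 1I)v = 0 gives the eigenspace spanned by (5, 2, 1).
With v₁ = 5, v = (5, 2, 1), so v₃ = 1.

1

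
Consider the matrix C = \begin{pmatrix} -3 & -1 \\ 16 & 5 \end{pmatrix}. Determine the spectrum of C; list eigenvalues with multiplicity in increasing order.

1, 1

Characteristic polynomial: p(s) = s^2 - 2s + 1 = (s - 1)^2.
Roots (with multiplicity): 1, 1.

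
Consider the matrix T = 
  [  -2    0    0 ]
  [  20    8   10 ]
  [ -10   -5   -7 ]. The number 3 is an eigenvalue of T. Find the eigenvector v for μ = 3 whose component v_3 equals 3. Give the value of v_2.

T − 3I = [[-5, 0, 0], [20, 5, 10], [-10, -5, -10]].
Solving (T − 3I)v = 0 gives the eigenspace spanned by (0, -6, 3).
With v_3 = 3, v = (0, -6, 3), so v_2 = -6.

-6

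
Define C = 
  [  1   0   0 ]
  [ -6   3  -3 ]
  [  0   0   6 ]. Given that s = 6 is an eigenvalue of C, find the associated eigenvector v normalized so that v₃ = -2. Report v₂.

2

C − 6I = [[-5, 0, 0], [-6, -3, -3], [0, 0, 0]].
Solving (C − 6I)v = 0 gives the eigenspace spanned by (0, 2, -2).
With v₃ = -2, v = (0, 2, -2), so v₂ = 2.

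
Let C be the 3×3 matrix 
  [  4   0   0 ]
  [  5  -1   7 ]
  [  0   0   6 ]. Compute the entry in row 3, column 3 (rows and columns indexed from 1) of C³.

Characteristic polynomial: t^3 - 9t^2 + 14t + 24 = (t - 6)(t - 4)(t + 1), so the eigenvalues are -1, 4, 6.
t=4: eigenvector (1, 1, 0).
t=-1: eigenvector (0, 1, 0).
t=6: eigenvector (0, 1, 1).
P = [[1, 0, 0], [1, 1, 1], [0, 0, 1]], D = diag(4, -1, 6), P⁻¹ = [[1, 0, 0], [-1, 1, -1], [0, 0, 1]].
C³ = P·diag(64, -1, 216)·P⁻¹ = [[64, 0, 0], [65, -1, 217], [0, 0, 216]].
The requested entry is 216.

216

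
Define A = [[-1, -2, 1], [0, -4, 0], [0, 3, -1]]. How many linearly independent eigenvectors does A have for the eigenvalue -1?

1

A + 1I = [[0, -2, 1], [0, -3, 0], [0, 3, 0]].
This matrix has rank 2, so its null space has dimension 3 − 2 = 1.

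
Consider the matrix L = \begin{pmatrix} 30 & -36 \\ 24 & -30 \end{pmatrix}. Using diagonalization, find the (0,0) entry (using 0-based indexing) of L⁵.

Characteristic polynomial: λ^2 - 36 = (λ - 6)(λ + 6), so the eigenvalues are -6, 6.
λ=6: eigenvector (3, 2).
λ=-6: eigenvector (1, 1).
P = [[3, 1], [2, 1]], D = diag(6, -6), P⁻¹ = [[1, -1], [-2, 3]].
L⁵ = P·diag(7776, -7776)·P⁻¹ = [[38880, -46656], [31104, -38880]].
The requested entry is 38880.

38880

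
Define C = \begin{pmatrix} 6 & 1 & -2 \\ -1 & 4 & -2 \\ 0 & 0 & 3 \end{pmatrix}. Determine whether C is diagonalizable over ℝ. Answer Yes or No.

Characteristic polynomial: p(λ) = λ^3 - 13λ^2 + 55λ - 75 = (λ - 5)^2(λ - 3).
λ = 5 has algebraic multiplicity 2; rank(C − 5I) = 2, so geometric multiplicity = 1.
Geometric multiplicity < algebraic multiplicity, so C is not diagonalizable.

No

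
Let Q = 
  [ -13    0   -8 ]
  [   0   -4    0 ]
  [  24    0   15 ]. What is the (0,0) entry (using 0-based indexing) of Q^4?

Characteristic polynomial: s^3 + 2s^2 - 11s - 12 = (s - 3)(s + 1)(s + 4), so the eigenvalues are -4, -1, 3.
s=3: eigenvector (1, 0, -2).
s=-4: eigenvector (0, 1, 0).
s=-1: eigenvector (2, 0, -3).
P = [[1, 0, 2], [0, 1, 0], [-2, 0, -3]], D = diag(3, -4, -1), P⁻¹ = [[-3, 0, -2], [0, 1, 0], [2, 0, 1]].
Q⁴ = P·diag(81, 256, 1)·P⁻¹ = [[-239, 0, -160], [0, 256, 0], [480, 0, 321]].
The requested entry is -239.

-239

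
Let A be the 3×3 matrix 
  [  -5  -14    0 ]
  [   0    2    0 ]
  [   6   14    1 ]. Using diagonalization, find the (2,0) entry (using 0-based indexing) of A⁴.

-624

Characteristic polynomial: t^3 + 2t^2 - 13t + 10 = (t - 2)(t - 1)(t + 5), so the eigenvalues are -5, 1, 2.
t=-5: eigenvector (1, 0, -1).
t=2: eigenvector (-2, 1, 2).
t=1: eigenvector (0, 0, 1).
P = [[1, -2, 0], [0, 1, 0], [-1, 2, 1]], D = diag(-5, 2, 1), P⁻¹ = [[1, 2, 0], [0, 1, 0], [1, 0, 1]].
A⁴ = P·diag(625, 16, 1)·P⁻¹ = [[625, 1218, 0], [0, 16, 0], [-624, -1218, 1]].
The requested entry is -624.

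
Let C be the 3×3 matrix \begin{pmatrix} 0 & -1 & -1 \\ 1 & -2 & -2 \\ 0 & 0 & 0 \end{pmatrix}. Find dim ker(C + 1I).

1

C + 1I = [[1, -1, -1], [1, -1, -2], [0, 0, 1]].
This matrix has rank 2, so its null space has dimension 3 − 2 = 1.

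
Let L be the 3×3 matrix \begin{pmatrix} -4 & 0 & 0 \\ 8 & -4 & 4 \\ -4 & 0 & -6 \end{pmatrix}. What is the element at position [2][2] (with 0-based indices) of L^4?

Characteristic polynomial: r^3 + 14r^2 + 64r + 96 = (r + 4)^2(r + 6), so the eigenvalues are -6, -4, -4.
r=-4: eigenvector (1, 2, -2).
r=-6: eigenvector (0, -2, 1).
r=-4: eigenvector (0, 1, 0).
P = [[1, 0, 0], [2, -2, 1], [-2, 1, 0]], D = diag(-4, -6, -4), P⁻¹ = [[1, 0, 0], [2, 0, 1], [2, 1, 2]].
L⁴ = P·diag(256, 1296, 256)·P⁻¹ = [[256, 0, 0], [-4160, 256, -2080], [2080, 0, 1296]].
The requested entry is 1296.

1296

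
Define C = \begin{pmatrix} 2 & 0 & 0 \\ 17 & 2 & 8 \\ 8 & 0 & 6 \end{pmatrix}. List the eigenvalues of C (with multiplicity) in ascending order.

Characteristic polynomial: p(t) = t^3 - 10t^2 + 28t - 24 = (t - 6)(t - 2)^2.
Roots (with multiplicity): 2, 2, 6.

2, 2, 6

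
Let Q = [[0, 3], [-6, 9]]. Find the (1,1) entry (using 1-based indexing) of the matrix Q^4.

-1134

Characteristic polynomial: t^2 - 9t + 18 = (t - 6)(t - 3), so the eigenvalues are 3, 6.
t=3: eigenvector (1, 1).
t=6: eigenvector (-1, -2).
P = [[1, -1], [1, -2]], D = diag(3, 6), P⁻¹ = [[2, -1], [1, -1]].
Q⁴ = P·diag(81, 1296)·P⁻¹ = [[-1134, 1215], [-2430, 2511]].
The requested entry is -1134.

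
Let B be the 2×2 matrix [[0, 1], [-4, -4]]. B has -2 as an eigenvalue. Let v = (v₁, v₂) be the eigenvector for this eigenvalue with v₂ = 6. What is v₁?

-3

B + 2I = [[2, 1], [-4, -2]].
Solving (B + 2I)v = 0 gives the eigenspace spanned by (-3, 6).
With v₂ = 6, v = (-3, 6), so v₁ = -3.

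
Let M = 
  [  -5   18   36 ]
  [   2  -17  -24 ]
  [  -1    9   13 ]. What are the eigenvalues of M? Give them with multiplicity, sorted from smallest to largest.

-5, -5, 1

Characteristic polynomial: p(λ) = λ^3 + 9λ^2 + 15λ - 25 = (λ - 1)(λ + 5)^2.
Roots (with multiplicity): -5, -5, 1.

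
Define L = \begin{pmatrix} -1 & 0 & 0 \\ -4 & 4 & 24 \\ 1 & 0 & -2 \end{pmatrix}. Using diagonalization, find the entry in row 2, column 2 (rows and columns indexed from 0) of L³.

Characteristic polynomial: μ^3 - μ^2 - 10μ - 8 = (μ - 4)(μ + 1)(μ + 2), so the eigenvalues are -2, -1, 4.
μ=-2: eigenvector (0, -4, 1).
μ=4: eigenvector (0, 1, 0).
μ=-1: eigenvector (1, -4, 1).
P = [[0, 0, 1], [-4, 1, -4], [1, 0, 1]], D = diag(-2, 4, -1), P⁻¹ = [[-1, 0, 1], [0, 1, 4], [1, 0, 0]].
L³ = P·diag(-8, 64, -1)·P⁻¹ = [[-1, 0, 0], [-28, 64, 288], [7, 0, -8]].
The requested entry is -8.

-8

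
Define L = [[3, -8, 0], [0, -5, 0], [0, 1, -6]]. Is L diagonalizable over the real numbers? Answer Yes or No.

Yes

Characteristic polynomial: p(μ) = μ^3 + 8μ^2 - 3μ - 90 = (μ - 3)(μ + 5)(μ + 6).
All 3 eigenvalues are distinct, so L is diagonalizable.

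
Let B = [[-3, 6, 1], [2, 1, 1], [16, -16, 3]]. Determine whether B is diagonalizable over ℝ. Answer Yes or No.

Characteristic polynomial: p(μ) = μ^3 - μ^2 - 21μ + 45 = (μ - 3)^2(μ + 5).
μ = 3 has algebraic multiplicity 2; rank(B − 3I) = 2, so geometric multiplicity = 1.
Geometric multiplicity < algebraic multiplicity, so B is not diagonalizable.

No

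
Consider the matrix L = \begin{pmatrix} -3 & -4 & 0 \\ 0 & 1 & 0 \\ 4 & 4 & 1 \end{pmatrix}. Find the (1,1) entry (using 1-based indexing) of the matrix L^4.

Characteristic polynomial: μ^3 + μ^2 - 5μ + 3 = (μ - 1)^2(μ + 3), so the eigenvalues are -3, 1, 1.
μ=1: eigenvector (-1, 1, 1).
μ=-3: eigenvector (1, 0, -1).
μ=1: eigenvector (0, 0, 1).
P = [[-1, 1, 0], [1, 0, 0], [1, -1, 1]], D = diag(1, -3, 1), P⁻¹ = [[0, 1, 0], [1, 1, 0], [1, 0, 1]].
L⁴ = P·diag(1, 81, 1)·P⁻¹ = [[81, 80, 0], [0, 1, 0], [-80, -80, 1]].
The requested entry is 81.

81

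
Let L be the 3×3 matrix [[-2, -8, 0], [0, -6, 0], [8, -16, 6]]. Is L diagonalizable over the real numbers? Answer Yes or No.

Yes

Characteristic polynomial: p(μ) = μ^3 + 2μ^2 - 36μ - 72 = (μ - 6)(μ + 2)(μ + 6).
All 3 eigenvalues are distinct, so L is diagonalizable.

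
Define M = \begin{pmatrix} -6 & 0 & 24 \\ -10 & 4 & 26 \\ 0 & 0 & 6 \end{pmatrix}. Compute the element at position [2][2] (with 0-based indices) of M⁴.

Characteristic polynomial: λ^3 - 4λ^2 - 36λ + 144 = (λ - 6)(λ - 4)(λ + 6), so the eigenvalues are -6, 4, 6.
λ=-6: eigenvector (1, 1, 0).
λ=4: eigenvector (0, 1, 0).
λ=6: eigenvector (2, 3, 1).
P = [[1, 0, 2], [1, 1, 3], [0, 0, 1]], D = diag(-6, 4, 6), P⁻¹ = [[1, 0, -2], [-1, 1, -1], [0, 0, 1]].
M⁴ = P·diag(1296, 256, 1296)·P⁻¹ = [[1296, 0, 0], [1040, 256, 1040], [0, 0, 1296]].
The requested entry is 1296.

1296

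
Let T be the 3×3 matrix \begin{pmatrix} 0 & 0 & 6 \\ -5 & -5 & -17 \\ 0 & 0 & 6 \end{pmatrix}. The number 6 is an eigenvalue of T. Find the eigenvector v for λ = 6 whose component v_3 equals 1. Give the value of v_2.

T − 6I = [[-6, 0, 6], [-5, -11, -17], [0, 0, 0]].
Solving (T − 6I)v = 0 gives the eigenspace spanned by (1, -2, 1).
With v_3 = 1, v = (1, -2, 1), so v_2 = -2.

-2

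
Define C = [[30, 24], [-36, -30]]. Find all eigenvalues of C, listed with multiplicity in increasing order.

Characteristic polynomial: p(t) = t^2 - 36 = (t - 6)(t + 6).
Roots (with multiplicity): -6, 6.

-6, 6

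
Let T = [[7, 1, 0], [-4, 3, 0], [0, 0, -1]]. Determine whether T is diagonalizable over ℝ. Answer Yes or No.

No

Characteristic polynomial: p(r) = r^3 - 9r^2 + 15r + 25 = (r - 5)^2(r + 1).
r = 5 has algebraic multiplicity 2; rank(T − 5I) = 2, so geometric multiplicity = 1.
Geometric multiplicity < algebraic multiplicity, so T is not diagonalizable.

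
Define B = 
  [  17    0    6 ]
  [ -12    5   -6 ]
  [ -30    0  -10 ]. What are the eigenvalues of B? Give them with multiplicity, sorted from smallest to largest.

2, 5, 5

Characteristic polynomial: p(μ) = μ^3 - 12μ^2 + 45μ - 50 = (μ - 5)^2(μ - 2).
Roots (with multiplicity): 2, 5, 5.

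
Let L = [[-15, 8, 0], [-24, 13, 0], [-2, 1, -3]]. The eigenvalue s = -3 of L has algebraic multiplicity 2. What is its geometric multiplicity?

L + 3I = [[-12, 8, 0], [-24, 16, 0], [-2, 1, 0]].
This matrix has rank 2, so its null space has dimension 3 − 2 = 1.

1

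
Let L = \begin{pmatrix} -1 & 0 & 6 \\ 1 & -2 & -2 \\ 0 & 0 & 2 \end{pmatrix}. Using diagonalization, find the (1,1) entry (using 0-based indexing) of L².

4

Characteristic polynomial: r^3 + r^2 - 4r - 4 = (r - 2)(r + 1)(r + 2), so the eigenvalues are -2, -1, 2.
r=-1: eigenvector (1, 1, 0).
r=-2: eigenvector (0, 1, 0).
r=2: eigenvector (2, 0, 1).
P = [[1, 0, 2], [1, 1, 0], [0, 0, 1]], D = diag(-1, -2, 2), P⁻¹ = [[1, 0, -2], [-1, 1, 2], [0, 0, 1]].
L² = P·diag(1, 4, 4)·P⁻¹ = [[1, 0, 6], [-3, 4, 6], [0, 0, 4]].
The requested entry is 4.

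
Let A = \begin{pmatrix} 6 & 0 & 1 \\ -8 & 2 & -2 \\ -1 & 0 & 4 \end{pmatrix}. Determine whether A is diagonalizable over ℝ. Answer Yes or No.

Characteristic polynomial: p(r) = r^3 - 12r^2 + 45r - 50 = (r - 5)^2(r - 2).
r = 5 has algebraic multiplicity 2; rank(A − 5I) = 2, so geometric multiplicity = 1.
Geometric multiplicity < algebraic multiplicity, so A is not diagonalizable.

No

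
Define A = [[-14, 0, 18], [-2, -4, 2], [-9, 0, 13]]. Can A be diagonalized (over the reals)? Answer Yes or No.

Characteristic polynomial: p(r) = r^3 + 5r^2 - 16r - 80 = (r - 4)(r + 4)(r + 5).
All 3 eigenvalues are distinct, so A is diagonalizable.

Yes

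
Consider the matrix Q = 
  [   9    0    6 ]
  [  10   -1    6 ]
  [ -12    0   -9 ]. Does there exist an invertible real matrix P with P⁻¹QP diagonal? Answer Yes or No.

Yes

Characteristic polynomial: p(t) = t^3 + t^2 - 9t - 9 = (t - 3)(t + 1)(t + 3).
All 3 eigenvalues are distinct, so Q is diagonalizable.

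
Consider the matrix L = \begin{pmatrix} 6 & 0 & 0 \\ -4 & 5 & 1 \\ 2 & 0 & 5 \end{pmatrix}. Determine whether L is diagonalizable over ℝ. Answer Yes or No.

Characteristic polynomial: p(s) = s^3 - 16s^2 + 85s - 150 = (s - 6)(s - 5)^2.
s = 5 has algebraic multiplicity 2; rank(L − 5I) = 2, so geometric multiplicity = 1.
Geometric multiplicity < algebraic multiplicity, so L is not diagonalizable.

No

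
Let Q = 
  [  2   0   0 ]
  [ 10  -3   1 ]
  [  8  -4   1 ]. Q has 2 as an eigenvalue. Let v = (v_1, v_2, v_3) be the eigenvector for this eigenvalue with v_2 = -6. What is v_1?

-3

Q − 2I = [[0, 0, 0], [10, -5, 1], [8, -4, -1]].
Solving (Q − 2I)v = 0 gives the eigenspace spanned by (-3, -6, 0).
With v_2 = -6, v = (-3, -6, 0), so v_1 = -3.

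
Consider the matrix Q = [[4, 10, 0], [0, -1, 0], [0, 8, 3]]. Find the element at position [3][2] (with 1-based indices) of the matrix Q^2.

Characteristic polynomial: μ^3 - 6μ^2 + 5μ + 12 = (μ - 4)(μ - 3)(μ + 1), so the eigenvalues are -1, 3, 4.
μ=4: eigenvector (1, 0, 0).
μ=-1: eigenvector (-2, 1, -2).
μ=3: eigenvector (0, 0, 1).
P = [[1, -2, 0], [0, 1, 0], [0, -2, 1]], D = diag(4, -1, 3), P⁻¹ = [[1, 2, 0], [0, 1, 0], [0, 2, 1]].
Q² = P·diag(16, 1, 9)·P⁻¹ = [[16, 30, 0], [0, 1, 0], [0, 16, 9]].
The requested entry is 16.

16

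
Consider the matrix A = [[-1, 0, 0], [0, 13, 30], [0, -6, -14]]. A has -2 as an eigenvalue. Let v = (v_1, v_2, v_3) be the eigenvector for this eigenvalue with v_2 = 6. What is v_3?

A + 2I = [[1, 0, 0], [0, 15, 30], [0, -6, -12]].
Solving (A + 2I)v = 0 gives the eigenspace spanned by (0, 6, -3).
With v_2 = 6, v = (0, 6, -3), so v_3 = -3.

-3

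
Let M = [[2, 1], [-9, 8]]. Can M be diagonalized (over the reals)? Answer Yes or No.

Characteristic polynomial: p(λ) = λ^2 - 10λ + 25 = (λ - 5)^2.
λ = 5 has algebraic multiplicity 2; rank(M − 5I) = 1, so geometric multiplicity = 1.
Geometric multiplicity < algebraic multiplicity, so M is not diagonalizable.

No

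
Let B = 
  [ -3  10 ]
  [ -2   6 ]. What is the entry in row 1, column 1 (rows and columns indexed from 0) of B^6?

Characteristic polynomial: r^2 - 3r + 2 = (r - 2)(r - 1), so the eigenvalues are 1, 2.
r=1: eigenvector (5, 2).
r=2: eigenvector (2, 1).
P = [[5, 2], [2, 1]], D = diag(1, 2), P⁻¹ = [[1, -2], [-2, 5]].
B⁶ = P·diag(1, 64)·P⁻¹ = [[-251, 630], [-126, 316]].
The requested entry is 316.

316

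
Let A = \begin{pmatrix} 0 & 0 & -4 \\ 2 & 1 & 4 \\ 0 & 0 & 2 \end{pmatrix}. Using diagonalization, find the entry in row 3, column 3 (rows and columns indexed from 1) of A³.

8

Characteristic polynomial: λ^3 - 3λ^2 + 2λ = λ(λ - 2)(λ - 1), so the eigenvalues are 0, 1, 2.
λ=0: eigenvector (1, -2, 0).
λ=1: eigenvector (0, 1, 0).
λ=2: eigenvector (-2, 0, 1).
P = [[1, 0, -2], [-2, 1, 0], [0, 0, 1]], D = diag(0, 1, 2), P⁻¹ = [[1, 0, 2], [2, 1, 4], [0, 0, 1]].
A³ = P·diag(0, 1, 8)·P⁻¹ = [[0, 0, -16], [2, 1, 4], [0, 0, 8]].
The requested entry is 8.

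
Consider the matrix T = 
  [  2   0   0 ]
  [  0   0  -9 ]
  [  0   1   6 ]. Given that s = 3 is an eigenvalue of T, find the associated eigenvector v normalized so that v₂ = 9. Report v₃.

T − 3I = [[-1, 0, 0], [0, -3, -9], [0, 1, 3]].
Solving (T − 3I)v = 0 gives the eigenspace spanned by (0, 9, -3).
With v₂ = 9, v = (0, 9, -3), so v₃ = -3.

-3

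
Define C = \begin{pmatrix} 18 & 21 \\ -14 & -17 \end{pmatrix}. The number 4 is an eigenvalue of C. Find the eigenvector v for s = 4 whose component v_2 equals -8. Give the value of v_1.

12

C − 4I = [[14, 21], [-14, -21]].
Solving (C − 4I)v = 0 gives the eigenspace spanned by (12, -8).
With v_2 = -8, v = (12, -8), so v_1 = 12.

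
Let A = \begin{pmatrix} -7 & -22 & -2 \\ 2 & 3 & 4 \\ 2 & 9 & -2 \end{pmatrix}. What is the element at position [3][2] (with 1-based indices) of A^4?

-1295

Characteristic polynomial: r^3 + 6r^2 - r - 6 = (r - 1)(r + 1)(r + 6), so the eigenvalues are -6, -1, 1.
r=1: eigenvector (-3, 1, 1).
r=-1: eigenvector (4, -1, -1).
r=-6: eigenvector (-2, 0, 1).
P = [[-3, 4, -2], [1, -1, 0], [1, -1, 1]], D = diag(1, -1, -6), P⁻¹ = [[1, 2, 2], [1, 1, 2], [0, -1, 1]].
A⁴ = P·diag(1, 1, 1296)·P⁻¹ = [[1, 2590, -2590], [0, 1, 0], [0, -1295, 1296]].
The requested entry is -1295.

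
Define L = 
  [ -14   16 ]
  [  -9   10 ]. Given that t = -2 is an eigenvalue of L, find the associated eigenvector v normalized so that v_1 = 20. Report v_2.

L + 2I = [[-12, 16], [-9, 12]].
Solving (L + 2I)v = 0 gives the eigenspace spanned by (20, 15).
With v_1 = 20, v = (20, 15), so v_2 = 15.

15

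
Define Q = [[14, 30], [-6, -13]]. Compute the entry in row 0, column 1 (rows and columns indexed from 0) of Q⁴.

150

Characteristic polynomial: r^2 - r - 2 = (r - 2)(r + 1), so the eigenvalues are -1, 2.
r=-1: eigenvector (-2, 1).
r=2: eigenvector (5, -2).
P = [[-2, 5], [1, -2]], D = diag(-1, 2), P⁻¹ = [[2, 5], [1, 2]].
Q⁴ = P·diag(1, 16)·P⁻¹ = [[76, 150], [-30, -59]].
The requested entry is 150.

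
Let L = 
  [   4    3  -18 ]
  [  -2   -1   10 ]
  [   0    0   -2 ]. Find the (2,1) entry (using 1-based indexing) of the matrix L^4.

Characteristic polynomial: λ^3 - λ^2 - 4λ + 4 = (λ - 2)(λ - 1)(λ + 2), so the eigenvalues are -2, 1, 2.
λ=2: eigenvector (3, -2, 0).
λ=1: eigenvector (-1, 1, 0).
λ=-2: eigenvector (4, -2, 1).
P = [[3, -1, 4], [-2, 1, -2], [0, 0, 1]], D = diag(2, 1, -2), P⁻¹ = [[1, 1, -2], [2, 3, -2], [0, 0, 1]].
L⁴ = P·diag(16, 1, 16)·P⁻¹ = [[46, 45, -30], [-30, -29, 30], [0, 0, 16]].
The requested entry is -30.

-30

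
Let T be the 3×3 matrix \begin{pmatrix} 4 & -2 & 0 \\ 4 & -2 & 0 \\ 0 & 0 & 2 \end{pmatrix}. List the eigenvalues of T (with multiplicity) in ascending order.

0, 2, 2

Characteristic polynomial: p(μ) = μ^3 - 4μ^2 + 4μ = μ(μ - 2)^2.
Roots (with multiplicity): 0, 2, 2.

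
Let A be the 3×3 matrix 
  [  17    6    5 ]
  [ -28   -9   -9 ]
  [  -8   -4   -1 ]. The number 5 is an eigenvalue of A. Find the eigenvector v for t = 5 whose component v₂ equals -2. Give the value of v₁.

1

A − 5I = [[12, 6, 5], [-28, -14, -9], [-8, -4, -6]].
Solving (A − 5I)v = 0 gives the eigenspace spanned by (1, -2, 0).
With v₂ = -2, v = (1, -2, 0), so v₁ = 1.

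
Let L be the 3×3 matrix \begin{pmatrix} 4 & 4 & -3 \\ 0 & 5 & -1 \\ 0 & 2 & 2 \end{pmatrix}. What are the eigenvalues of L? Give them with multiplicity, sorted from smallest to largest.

3, 4, 4

Characteristic polynomial: p(λ) = λ^3 - 11λ^2 + 40λ - 48 = (λ - 4)^2(λ - 3).
Roots (with multiplicity): 3, 4, 4.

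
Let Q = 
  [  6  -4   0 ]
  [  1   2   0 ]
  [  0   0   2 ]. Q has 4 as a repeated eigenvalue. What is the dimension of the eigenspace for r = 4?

Q − 4I = [[2, -4, 0], [1, -2, 0], [0, 0, -2]].
This matrix has rank 2, so its null space has dimension 3 − 2 = 1.

1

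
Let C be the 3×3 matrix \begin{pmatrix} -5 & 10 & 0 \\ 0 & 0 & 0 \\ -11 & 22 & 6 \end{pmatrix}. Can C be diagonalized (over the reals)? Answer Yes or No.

Yes

Characteristic polynomial: p(s) = s^3 - s^2 - 30s = s(s - 6)(s + 5).
All 3 eigenvalues are distinct, so C is diagonalizable.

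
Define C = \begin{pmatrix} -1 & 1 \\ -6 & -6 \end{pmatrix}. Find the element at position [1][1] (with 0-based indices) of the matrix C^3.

-138

Characteristic polynomial: λ^2 + 7λ + 12 = (λ + 3)(λ + 4), so the eigenvalues are -4, -3.
λ=-3: eigenvector (1, -2).
λ=-4: eigenvector (-1, 3).
P = [[1, -1], [-2, 3]], D = diag(-3, -4), P⁻¹ = [[3, 1], [2, 1]].
C³ = P·diag(-27, -64)·P⁻¹ = [[47, 37], [-222, -138]].
The requested entry is -138.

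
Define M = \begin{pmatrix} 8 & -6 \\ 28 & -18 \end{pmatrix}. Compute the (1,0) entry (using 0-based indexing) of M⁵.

94528

Characteristic polynomial: r^2 + 10r + 24 = (r + 4)(r + 6), so the eigenvalues are -6, -4.
r=-6: eigenvector (3, 7).
r=-4: eigenvector (1, 2).
P = [[3, 1], [7, 2]], D = diag(-6, -4), P⁻¹ = [[-2, 1], [7, -3]].
M⁵ = P·diag(-7776, -1024)·P⁻¹ = [[39488, -20256], [94528, -48288]].
The requested entry is 94528.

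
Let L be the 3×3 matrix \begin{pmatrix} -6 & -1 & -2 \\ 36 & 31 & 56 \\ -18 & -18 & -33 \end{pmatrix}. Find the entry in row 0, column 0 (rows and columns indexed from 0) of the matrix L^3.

Characteristic polynomial: s^3 + 8s^2 - 3s - 90 = (s - 3)(s + 5)(s + 6), so the eigenvalues are -6, -5, 3.
s=-6: eigenvector (1, -4, 2).
s=-5: eigenvector (-1, 1, 0).
s=3: eigenvector (0, -2, 1).
P = [[1, -1, 0], [-4, 1, -2], [2, 0, 1]], D = diag(-6, -5, 3), P⁻¹ = [[1, 1, 2], [0, 1, 2], [-2, -2, -3]].
L³ = P·diag(-216, -125, 27)·P⁻¹ = [[-216, -91, -182], [972, 847, 1640], [-486, -486, -945]].
The requested entry is -216.

-216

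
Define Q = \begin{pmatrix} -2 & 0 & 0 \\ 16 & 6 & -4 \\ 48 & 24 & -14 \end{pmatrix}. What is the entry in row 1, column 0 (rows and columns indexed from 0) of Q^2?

Characteristic polynomial: s^3 + 10s^2 + 28s + 24 = (s + 2)^2(s + 6), so the eigenvalues are -6, -2, -2.
s=-2: eigenvector (1, -3, -2).
s=-2: eigenvector (0, 1, 2).
s=-6: eigenvector (0, 1, 3).
P = [[1, 0, 0], [-3, 1, 1], [-2, 2, 3]], D = diag(-2, -2, -6), P⁻¹ = [[1, 0, 0], [7, 3, -1], [-4, -2, 1]].
Q² = P·diag(4, 4, 36)·P⁻¹ = [[4, 0, 0], [-128, -60, 32], [-384, -192, 100]].
The requested entry is -128.

-128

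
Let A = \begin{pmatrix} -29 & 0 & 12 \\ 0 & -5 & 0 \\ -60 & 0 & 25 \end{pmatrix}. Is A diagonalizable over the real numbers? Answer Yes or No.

Yes

Characteristic polynomial: p(μ) = μ^3 + 9μ^2 + 15μ - 25 = (μ - 1)(μ + 5)^2.
μ = -5 has algebraic multiplicity 2; rank(A + 5I) = 1, so geometric multiplicity = 2.
Every eigenvalue has geometric = algebraic multiplicity, so A is diagonalizable.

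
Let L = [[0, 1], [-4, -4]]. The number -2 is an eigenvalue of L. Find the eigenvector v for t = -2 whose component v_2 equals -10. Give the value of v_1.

5

L + 2I = [[2, 1], [-4, -2]].
Solving (L + 2I)v = 0 gives the eigenspace spanned by (5, -10).
With v_2 = -10, v = (5, -10), so v_1 = 5.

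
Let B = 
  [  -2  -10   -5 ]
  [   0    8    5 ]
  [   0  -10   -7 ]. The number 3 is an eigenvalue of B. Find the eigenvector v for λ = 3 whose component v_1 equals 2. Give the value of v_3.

2

B − 3I = [[-5, -10, -5], [0, 5, 5], [0, -10, -10]].
Solving (B − 3I)v = 0 gives the eigenspace spanned by (2, -2, 2).
With v_1 = 2, v = (2, -2, 2), so v_3 = 2.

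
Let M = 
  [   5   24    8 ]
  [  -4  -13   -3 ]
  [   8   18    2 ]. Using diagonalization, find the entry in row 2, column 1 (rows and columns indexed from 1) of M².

Characteristic polynomial: λ^3 + 6λ^2 + 5λ - 12 = (λ - 1)(λ + 3)(λ + 4), so the eigenvalues are -4, -3, 1.
λ=-3: eigenvector (1, -1, 2).
λ=-4: eigenvector (0, -1, 3).
λ=1: eigenvector (2, -1, 2).
P = [[1, 0, 2], [-1, -1, -1], [2, 3, 2]], D = diag(-3, -4, 1), P⁻¹ = [[-1, -6, -2], [0, 2, 1], [1, 3, 1]].
M² = P·diag(9, 16, 1)·P⁻¹ = [[-7, -48, -16], [8, 19, 1], [-16, -6, 14]].
The requested entry is 8.

8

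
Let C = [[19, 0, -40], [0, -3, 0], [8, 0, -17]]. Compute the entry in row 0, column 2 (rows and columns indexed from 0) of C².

Characteristic polynomial: s^3 + s^2 - 9s - 9 = (s - 3)(s + 1)(s + 3), so the eigenvalues are -3, -1, 3.
s=3: eigenvector (5, 0, 2).
s=-1: eigenvector (2, 0, 1).
s=-3: eigenvector (0, 1, 0).
P = [[5, 2, 0], [0, 0, 1], [2, 1, 0]], D = diag(3, -1, -3), P⁻¹ = [[1, 0, -2], [-2, 0, 5], [0, 1, 0]].
C² = P·diag(9, 1, 9)·P⁻¹ = [[41, 0, -80], [0, 9, 0], [16, 0, -31]].
The requested entry is -80.

-80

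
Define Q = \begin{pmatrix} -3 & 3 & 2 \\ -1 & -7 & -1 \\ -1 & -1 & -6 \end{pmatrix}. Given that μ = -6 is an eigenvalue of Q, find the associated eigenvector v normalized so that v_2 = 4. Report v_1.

Q + 6I = [[3, 3, 2], [-1, -1, -1], [-1, -1, 0]].
Solving (Q + 6I)v = 0 gives the eigenspace spanned by (-4, 4, 0).
With v_2 = 4, v = (-4, 4, 0), so v_1 = -4.

-4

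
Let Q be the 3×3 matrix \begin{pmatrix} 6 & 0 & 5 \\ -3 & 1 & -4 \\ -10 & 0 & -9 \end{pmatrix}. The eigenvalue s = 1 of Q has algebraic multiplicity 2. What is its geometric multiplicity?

Q − 1I = [[5, 0, 5], [-3, 0, -4], [-10, 0, -10]].
This matrix has rank 2, so its null space has dimension 3 − 2 = 1.

1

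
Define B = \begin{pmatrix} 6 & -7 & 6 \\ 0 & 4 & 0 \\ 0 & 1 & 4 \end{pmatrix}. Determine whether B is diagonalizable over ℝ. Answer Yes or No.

Characteristic polynomial: p(μ) = μ^3 - 14μ^2 + 64μ - 96 = (μ - 6)(μ - 4)^2.
μ = 4 has algebraic multiplicity 2; rank(B − 4I) = 2, so geometric multiplicity = 1.
Geometric multiplicity < algebraic multiplicity, so B is not diagonalizable.

No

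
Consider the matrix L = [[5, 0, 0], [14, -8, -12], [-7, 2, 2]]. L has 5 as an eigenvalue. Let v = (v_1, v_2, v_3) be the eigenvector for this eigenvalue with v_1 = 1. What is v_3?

-1

L − 5I = [[0, 0, 0], [14, -13, -12], [-7, 2, -3]].
Solving (L − 5I)v = 0 gives the eigenspace spanned by (1, 2, -1).
With v_1 = 1, v = (1, 2, -1), so v_3 = -1.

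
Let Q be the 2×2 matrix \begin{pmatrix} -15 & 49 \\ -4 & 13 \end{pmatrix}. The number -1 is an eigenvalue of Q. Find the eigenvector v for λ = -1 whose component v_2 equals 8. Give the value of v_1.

Q + 1I = [[-14, 49], [-4, 14]].
Solving (Q + 1I)v = 0 gives the eigenspace spanned by (28, 8).
With v_2 = 8, v = (28, 8), so v_1 = 28.

28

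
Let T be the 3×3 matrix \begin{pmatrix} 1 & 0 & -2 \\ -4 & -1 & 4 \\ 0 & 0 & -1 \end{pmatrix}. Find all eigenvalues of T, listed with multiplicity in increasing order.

Characteristic polynomial: p(s) = s^3 + s^2 - s - 1 = (s - 1)(s + 1)^2.
Roots (with multiplicity): -1, -1, 1.

-1, -1, 1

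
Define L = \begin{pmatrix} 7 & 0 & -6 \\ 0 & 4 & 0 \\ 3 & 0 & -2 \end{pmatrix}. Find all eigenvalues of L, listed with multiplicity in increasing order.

Characteristic polynomial: p(t) = t^3 - 9t^2 + 24t - 16 = (t - 4)^2(t - 1).
Roots (with multiplicity): 1, 4, 4.

1, 4, 4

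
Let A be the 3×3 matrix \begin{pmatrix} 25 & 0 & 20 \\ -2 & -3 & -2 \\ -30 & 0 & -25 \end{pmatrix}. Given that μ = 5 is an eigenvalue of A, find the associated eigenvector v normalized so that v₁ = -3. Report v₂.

A − 5I = [[20, 0, 20], [-2, -8, -2], [-30, 0, -30]].
Solving (A − 5I)v = 0 gives the eigenspace spanned by (-3, 0, 3).
With v₁ = -3, v = (-3, 0, 3), so v₂ = 0.

0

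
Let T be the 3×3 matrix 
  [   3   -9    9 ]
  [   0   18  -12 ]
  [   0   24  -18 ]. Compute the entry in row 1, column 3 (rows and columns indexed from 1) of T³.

243

Characteristic polynomial: μ^3 - 3μ^2 - 36μ + 108 = (μ - 6)(μ - 3)(μ + 6), so the eigenvalues are -6, 3, 6.
μ=3: eigenvector (1, 0, 0).
μ=6: eigenvector (0, -1, -1).
μ=-6: eigenvector (-1, 1, 2).
P = [[1, 0, -1], [0, -1, 1], [0, -1, 2]], D = diag(3, 6, -6), P⁻¹ = [[1, -1, 1], [0, -2, 1], [0, -1, 1]].
T³ = P·diag(27, 216, -216)·P⁻¹ = [[27, -243, 243], [0, 648, -432], [0, 864, -648]].
The requested entry is 243.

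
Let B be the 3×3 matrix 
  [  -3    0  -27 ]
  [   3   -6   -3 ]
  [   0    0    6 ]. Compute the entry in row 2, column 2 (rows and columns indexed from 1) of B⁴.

Characteristic polynomial: r^3 + 3r^2 - 36r - 108 = (r - 6)(r + 3)(r + 6), so the eigenvalues are -6, -3, 6.
r=-3: eigenvector (1, 1, 0).
r=-6: eigenvector (0, 1, 0).
r=6: eigenvector (-3, -1, 1).
P = [[1, 0, -3], [1, 1, -1], [0, 0, 1]], D = diag(-3, -6, 6), P⁻¹ = [[1, 0, 3], [-1, 1, -2], [0, 0, 1]].
B⁴ = P·diag(81, 1296, 1296)·P⁻¹ = [[81, 0, -3645], [-1215, 1296, -3645], [0, 0, 1296]].
The requested entry is 1296.

1296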